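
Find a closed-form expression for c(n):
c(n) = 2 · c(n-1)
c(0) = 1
Pure geometric recurrence with ratio 2.
By induction c(n) = c(0) · (2)^n = 2^{n}.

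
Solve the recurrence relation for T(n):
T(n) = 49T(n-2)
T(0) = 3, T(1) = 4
Characteristic equation: x² - 49 = 0, which factors as (x - (-7))(x - (7)) = 0.
Roots r₁ = -7, r₂ = 7 (distinct).
General solution: T(n) = A·(-7)^n + B·(7)^n.
From T(0) = 3: A + B = 3.
From T(1) = 4: -7A + 7B = 4.
Solving: A = \frac{17}{14}, B = \frac{25}{14}.
So T(n) = \frac{17 \left(-7\right)^{n}}{14} + \frac{25 \cdot 7^{n}}{14}.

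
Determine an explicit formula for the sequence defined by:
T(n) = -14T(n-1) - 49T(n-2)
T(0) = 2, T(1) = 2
Characteristic equation: x² + 14x + 49 = 0, which is (x - (-7))².
Repeated root r = -7.
General solution: T(n) = (A + Bn)·(-7)^n.
From T(0) = 2: A = 2.
From T(1) = 2: (A + B)·(-7) = 2 ⇒ B = - \frac{16}{7}.
So T(n) = \left(2 - \frac{16 n}{7}\right) \cdot (-7)^n.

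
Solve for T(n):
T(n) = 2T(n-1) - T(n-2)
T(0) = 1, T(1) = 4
Characteristic equation: x² - 2x + 1 = 0, which is (x - (1))².
Repeated root r = 1.
General solution: T(n) = (A + Bn)·(1)^n.
From T(0) = 1: A = 1.
From T(1) = 4: (A + B)·(1) = 4 ⇒ B = 3.
So T(n) = \left(3 n + 1\right) \cdot (1)^n.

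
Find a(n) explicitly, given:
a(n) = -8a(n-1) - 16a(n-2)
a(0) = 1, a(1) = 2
Characteristic equation: x² + 8x + 16 = 0, which is (x - (-4))².
Repeated root r = -4.
General solution: a(n) = (A + Bn)·(-4)^n.
From a(0) = 1: A = 1.
From a(1) = 2: (A + B)·(-4) = 2 ⇒ B = - \frac{3}{2}.
So a(n) = \left(1 - \frac{3 n}{2}\right) \cdot (-4)^n.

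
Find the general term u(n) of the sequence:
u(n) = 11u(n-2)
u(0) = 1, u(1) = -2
Characteristic equation: x² - 11 = 0.
Discriminant Δ = (0)² + 4·(11) = 44.
Roots r₁,₂ = (0 ± √44)/2, so r₁ = \sqrt{11}, r₂ = - \sqrt{11}.
General solution: u(n) = A·r₁^n + B·r₂^n.
From the initial conditions, A + B = 1 and r₁A + r₂B = -2.
Since r₁ - r₂ = √44: A = (-2 - (1)r₂)/√44 = \frac{1}{2} - \frac{\sqrt{11}}{11}, and B = 1 - A = \frac{\sqrt{11}}{11} + \frac{1}{2}.
So u(n) = \left(\frac{1}{2} - \frac{\sqrt{11}}{11}\right)\left(\sqrt{11}\right)^n + \left(\frac{\sqrt{11}}{11} + \frac{1}{2}\right)\left(- \sqrt{11}\right)^n.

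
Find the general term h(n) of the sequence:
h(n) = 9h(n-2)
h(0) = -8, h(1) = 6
Characteristic equation: x² - 9 = 0, which factors as (x - (-3))(x - (3)) = 0.
Roots r₁ = -3, r₂ = 3 (distinct).
General solution: h(n) = A·(-3)^n + B·(3)^n.
From h(0) = -8: A + B = -8.
From h(1) = 6: -3A + 3B = 6.
Solving: A = -5, B = -3.
So h(n) = - 5 \left(-3\right)^{n} - 3 \cdot 3^{n}.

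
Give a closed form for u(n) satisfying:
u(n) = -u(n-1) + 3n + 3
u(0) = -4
First-order linear with linear forcing.
Homogeneous solution: u_h(n) = A·(-1)^n.
Try particular u_p(n) = pn + q. Substituting:
  pn + q = -(p(n-1) + q) + 3n + 3.
Matching the n-coefficient: p = -p + 3 ⇒ p = \frac{3}{2}.
Matching constants: q = p - q + 3 ⇒ q = \frac{9}{4}.
General: u(n) = A·(-1)^n + \frac{3 n}{2} + \frac{9}{4}.
Apply u(0) = -4: A + \frac{9}{4} = -4 ⇒ A = - \frac{25}{4}.
So u(n) = - \frac{25 \left(-1\right)^{n}}{4} + \frac{3 n}{2} + \frac{9}{4}.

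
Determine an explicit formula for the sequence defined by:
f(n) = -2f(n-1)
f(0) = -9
This is a homogeneous first-order recurrence with ratio -2.
By induction f(n) = f(0) · (-2)^n = - 9 \left(-2\right)^{n}.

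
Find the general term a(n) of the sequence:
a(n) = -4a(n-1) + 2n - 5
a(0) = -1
First-order linear with linear forcing.
Homogeneous solution: a_h(n) = A·(-4)^n.
Try particular a_p(n) = pn + q. Substituting:
  pn + q = -4(p(n-1) + q) + 2n - 5.
Matching the n-coefficient: p = -4p + 2 ⇒ p = \frac{2}{5}.
Matching constants: q = 4p - 4q - 5 ⇒ q = - \frac{17}{25}.
General: a(n) = A·(-4)^n + \frac{2 n}{5} - \frac{17}{25}.
Apply a(0) = -1: A - \frac{17}{25} = -1 ⇒ A = - \frac{8}{25}.
So a(n) = - \frac{8 \left(-4\right)^{n}}{25} + \frac{2 n}{5} - \frac{17}{25}.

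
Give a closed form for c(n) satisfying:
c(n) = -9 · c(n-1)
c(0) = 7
Pure geometric recurrence with ratio -9.
By induction c(n) = c(0) · (-9)^n = 7 \left(-9\right)^{n}.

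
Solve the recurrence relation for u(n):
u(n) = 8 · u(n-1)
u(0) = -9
Pure geometric recurrence with ratio 8.
By induction u(n) = u(0) · (8)^n = - 9 \cdot 8^{n}.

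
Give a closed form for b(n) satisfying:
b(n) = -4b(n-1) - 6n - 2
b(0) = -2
First-order linear with linear forcing.
Homogeneous solution: b_h(n) = A·(-4)^n.
Try particular b_p(n) = pn + q. Substituting:
  pn + q = -4(p(n-1) + q) - 6n - 2.
Matching the n-coefficient: p = -4p - 6 ⇒ p = - \frac{6}{5}.
Matching constants: q = 4p - 4q - 2 ⇒ q = - \frac{34}{25}.
General: b(n) = A·(-4)^n - \frac{6 n}{5} - \frac{34}{25}.
Apply b(0) = -2: A - \frac{34}{25} = -2 ⇒ A = - \frac{16}{25}.
So b(n) = - \frac{16 \left(-4\right)^{n}}{25} - \frac{6 n}{5} - \frac{34}{25}.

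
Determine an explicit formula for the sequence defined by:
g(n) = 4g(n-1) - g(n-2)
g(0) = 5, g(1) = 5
Characteristic equation: x² - 4x + 1 = 0.
Discriminant Δ = (4)² + 4·(-1) = 12.
Roots r₁,₂ = (4 ± √12)/2, so r₁ = \sqrt{3} + 2, r₂ = 2 - \sqrt{3}.
General solution: g(n) = A·r₁^n + B·r₂^n.
From the initial conditions, A + B = 5 and r₁A + r₂B = 5.
Since r₁ - r₂ = √12: A = (5 - (5)r₂)/√12 = \frac{5}{2} - \frac{5 \sqrt{3}}{6}, and B = 5 - A = \frac{5 \sqrt{3}}{6} + \frac{5}{2}.
So g(n) = \left(\frac{5}{2} - \frac{5 \sqrt{3}}{6}\right)\left(\sqrt{3} + 2\right)^n + \left(\frac{5 \sqrt{3}}{6} + \frac{5}{2}\right)\left(2 - \sqrt{3}\right)^n.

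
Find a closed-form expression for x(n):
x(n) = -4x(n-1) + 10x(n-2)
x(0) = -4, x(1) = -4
Characteristic equation: x² + 4x - 10 = 0.
Discriminant Δ = (-4)² + 4·(10) = 56.
Roots r₁,₂ = (-4 ± √56)/2, so r₁ = -2 + \sqrt{14}, r₂ = - \sqrt{14} - 2.
General solution: x(n) = A·r₁^n + B·r₂^n.
From the initial conditions, A + B = -4 and r₁A + r₂B = -4.
Since r₁ - r₂ = √56: A = (-4 - (-4)r₂)/√56 = -2 - \frac{3 \sqrt{14}}{7}, and B = -4 - A = -2 + \frac{3 \sqrt{14}}{7}.
So x(n) = \left(-2 - \frac{3 \sqrt{14}}{7}\right)\left(-2 + \sqrt{14}\right)^n + \left(-2 + \frac{3 \sqrt{14}}{7}\right)\left(- \sqrt{14} - 2\right)^n.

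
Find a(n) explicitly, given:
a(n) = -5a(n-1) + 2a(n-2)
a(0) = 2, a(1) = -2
Characteristic equation: x² + 5x - 2 = 0.
Discriminant Δ = (-5)² + 4·(2) = 33.
Roots r₁,₂ = (-5 ± √33)/2, so r₁ = - \frac{5}{2} + \frac{\sqrt{33}}{2}, r₂ = - \frac{\sqrt{33}}{2} - \frac{5}{2}.
General solution: a(n) = A·r₁^n + B·r₂^n.
From the initial conditions, A + B = 2 and r₁A + r₂B = -2.
Since r₁ - r₂ = √33: A = (-2 - (2)r₂)/√33 = \frac{\sqrt{33}}{11} + 1, and B = 2 - A = 1 - \frac{\sqrt{33}}{11}.
So a(n) = \left(\frac{\sqrt{33}}{11} + 1\right)\left(- \frac{5}{2} + \frac{\sqrt{33}}{2}\right)^n + \left(1 - \frac{\sqrt{33}}{11}\right)\left(- \frac{\sqrt{33}}{2} - \frac{5}{2}\right)^n.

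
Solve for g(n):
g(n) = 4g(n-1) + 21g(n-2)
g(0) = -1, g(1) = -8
Characteristic equation: x² - 4x - 21 = 0, which factors as (x - (7))(x - (-3)) = 0.
Roots r₁ = 7, r₂ = -3 (distinct).
General solution: g(n) = A·(7)^n + B·(-3)^n.
From g(0) = -1: A + B = -1.
From g(1) = -8: 7A - 3B = -8.
Solving: A = - \frac{11}{10}, B = \frac{1}{10}.
So g(n) = \frac{\left(-3\right)^{n}}{10} - \frac{11 \cdot 7^{n}}{10}.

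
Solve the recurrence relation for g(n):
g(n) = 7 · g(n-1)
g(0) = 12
Pure geometric recurrence with ratio 7.
By induction g(n) = g(0) · (7)^n = 12 \cdot 7^{n}.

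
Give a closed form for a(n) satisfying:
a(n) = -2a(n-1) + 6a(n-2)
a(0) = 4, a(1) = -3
Characteristic equation: x² + 2x - 6 = 0.
Discriminant Δ = (-2)² + 4·(6) = 28.
Roots r₁,₂ = (-2 ± √28)/2, so r₁ = -1 + \sqrt{7}, r₂ = - \sqrt{7} - 1.
General solution: a(n) = A·r₁^n + B·r₂^n.
From the initial conditions, A + B = 4 and r₁A + r₂B = -3.
Since r₁ - r₂ = √28: A = (-3 - (4)r₂)/√28 = \frac{\sqrt{7}}{14} + 2, and B = 4 - A = 2 - \frac{\sqrt{7}}{14}.
So a(n) = \left(\frac{\sqrt{7}}{14} + 2\right)\left(-1 + \sqrt{7}\right)^n + \left(2 - \frac{\sqrt{7}}{14}\right)\left(- \sqrt{7} - 1\right)^n.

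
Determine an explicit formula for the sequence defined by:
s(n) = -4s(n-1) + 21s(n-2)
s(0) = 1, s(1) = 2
Characteristic equation: x² + 4x - 21 = 0, which factors as (x - (3))(x - (-7)) = 0.
Roots r₁ = 3, r₂ = -7 (distinct).
General solution: s(n) = A·(3)^n + B·(-7)^n.
From s(0) = 1: A + B = 1.
From s(1) = 2: 3A - 7B = 2.
Solving: A = \frac{9}{10}, B = \frac{1}{10}.
So s(n) = \frac{\left(-7\right)^{n}}{10} + \frac{9 \cdot 3^{n}}{10}.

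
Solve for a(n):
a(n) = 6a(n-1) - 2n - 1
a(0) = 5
First-order linear with linear forcing.
Homogeneous solution: a_h(n) = A·(6)^n.
Try particular a_p(n) = pn + q. Substituting:
  pn + q = 6(p(n-1) + q) - 2n - 1.
Matching the n-coefficient: p = 6p - 2 ⇒ p = \frac{2}{5}.
Matching constants: q = -6p + 6q - 1 ⇒ q = \frac{17}{25}.
General: a(n) = A·(6)^n + \frac{2 n}{5} + \frac{17}{25}.
Apply a(0) = 5: A + \frac{17}{25} = 5 ⇒ A = \frac{108}{25}.
So a(n) = \frac{108 \cdot 6^{n}}{25} + \frac{2 n}{5} + \frac{17}{25}.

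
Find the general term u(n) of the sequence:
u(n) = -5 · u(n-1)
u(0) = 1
Pure geometric recurrence with ratio -5.
By induction u(n) = u(0) · (-5)^n = \left(-5\right)^{n}.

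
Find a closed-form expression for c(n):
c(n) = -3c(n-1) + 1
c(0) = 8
First-order linear non-homogeneous.
Homogeneous solution: c_h(n) = A·(-3)^n.
Try constant particular solution c_p = K: K = -3K + 1 ⇒ K = \frac{1}{4}.
General: c(n) = A·(-3)^n + \frac{1}{4}.
Apply c(0) = 8: A + \frac{1}{4} = 8 ⇒ A = \frac{31}{4}.
So c(n) = \frac{31 \left(-3\right)^{n}}{4} + \frac{1}{4}.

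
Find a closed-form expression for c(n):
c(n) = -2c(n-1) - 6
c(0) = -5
First-order linear non-homogeneous.
Homogeneous solution: c_h(n) = A·(-2)^n.
Try constant particular solution c_p = K: K = -2K - 6 ⇒ K = -2.
General: c(n) = A·(-2)^n - 2.
Apply c(0) = -5: A - 2 = -5 ⇒ A = -3.
So c(n) = - 3 \left(-2\right)^{n} - 2.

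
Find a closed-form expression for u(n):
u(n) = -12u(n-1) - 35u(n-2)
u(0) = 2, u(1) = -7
Characteristic equation: x² + 12x + 35 = 0, which factors as (x - (-7))(x - (-5)) = 0.
Roots r₁ = -7, r₂ = -5 (distinct).
General solution: u(n) = A·(-7)^n + B·(-5)^n.
From u(0) = 2: A + B = 2.
From u(1) = -7: -7A - 5B = -7.
Solving: A = - \frac{3}{2}, B = \frac{7}{2}.
So u(n) = \frac{7 \left(-5\right)^{n}}{2} - \frac{3 \left(-7\right)^{n}}{2}.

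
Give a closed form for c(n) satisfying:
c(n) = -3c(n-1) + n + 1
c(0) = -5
First-order linear with linear forcing.
Homogeneous solution: c_h(n) = A·(-3)^n.
Try particular c_p(n) = pn + q. Substituting:
  pn + q = -3(p(n-1) + q) + n + 1.
Matching the n-coefficient: p = -3p + 1 ⇒ p = \frac{1}{4}.
Matching constants: q = 3p - 3q + 1 ⇒ q = \frac{7}{16}.
General: c(n) = A·(-3)^n + \frac{n}{4} + \frac{7}{16}.
Apply c(0) = -5: A + \frac{7}{16} = -5 ⇒ A = - \frac{87}{16}.
So c(n) = - \frac{87 \left(-3\right)^{n}}{16} + \frac{n}{4} + \frac{7}{16}.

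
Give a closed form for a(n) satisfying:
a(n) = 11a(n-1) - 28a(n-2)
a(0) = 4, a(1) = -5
Characteristic equation: x² - 11x + 28 = 0, which factors as (x - (7))(x - (4)) = 0.
Roots r₁ = 7, r₂ = 4 (distinct).
General solution: a(n) = A·(7)^n + B·(4)^n.
From a(0) = 4: A + B = 4.
From a(1) = -5: 7A + 4B = -5.
Solving: A = -7, B = 11.
So a(n) = 11 \cdot 4^{n} - 7 \cdot 7^{n}.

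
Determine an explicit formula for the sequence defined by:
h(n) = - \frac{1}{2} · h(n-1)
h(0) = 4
Pure geometric recurrence with ratio - \frac{1}{2}.
By induction h(n) = h(0) · (- \frac{1}{2})^n = 4 \left(- \frac{1}{2}\right)^{n}.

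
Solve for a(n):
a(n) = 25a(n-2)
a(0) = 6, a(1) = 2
Characteristic equation: x² - 25 = 0, which factors as (x - (5))(x - (-5)) = 0.
Roots r₁ = 5, r₂ = -5 (distinct).
General solution: a(n) = A·(5)^n + B·(-5)^n.
From a(0) = 6: A + B = 6.
From a(1) = 2: 5A - 5B = 2.
Solving: A = \frac{16}{5}, B = \frac{14}{5}.
So a(n) = \frac{14 \left(-5\right)^{n}}{5} + \frac{16 \cdot 5^{n}}{5}.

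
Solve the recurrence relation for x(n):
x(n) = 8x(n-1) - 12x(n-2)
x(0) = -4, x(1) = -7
Characteristic equation: x² - 8x + 12 = 0, which factors as (x - (2))(x - (6)) = 0.
Roots r₁ = 2, r₂ = 6 (distinct).
General solution: x(n) = A·(2)^n + B·(6)^n.
From x(0) = -4: A + B = -4.
From x(1) = -7: 2A + 6B = -7.
Solving: A = - \frac{17}{4}, B = \frac{1}{4}.
So x(n) = - \frac{17 \cdot 2^{n}}{4} + \frac{6^{n}}{4}.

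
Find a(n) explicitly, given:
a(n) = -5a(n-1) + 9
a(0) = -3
First-order linear non-homogeneous.
Homogeneous solution: a_h(n) = A·(-5)^n.
Try constant particular solution a_p = K: K = -5K + 9 ⇒ K = \frac{3}{2}.
General: a(n) = A·(-5)^n + \frac{3}{2}.
Apply a(0) = -3: A + \frac{3}{2} = -3 ⇒ A = - \frac{9}{2}.
So a(n) = \frac{3}{2} - \frac{9 \left(-5\right)^{n}}{2}.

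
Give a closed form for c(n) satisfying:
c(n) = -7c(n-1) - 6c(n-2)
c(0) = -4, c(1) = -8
Characteristic equation: x² + 7x + 6 = 0, which factors as (x - (-1))(x - (-6)) = 0.
Roots r₁ = -1, r₂ = -6 (distinct).
General solution: c(n) = A·(-1)^n + B·(-6)^n.
From c(0) = -4: A + B = -4.
From c(1) = -8: -A - 6B = -8.
Solving: A = - \frac{32}{5}, B = \frac{12}{5}.
So c(n) = - \frac{32 \left(-1\right)^{n}}{5} + \frac{12 \left(-6\right)^{n}}{5}.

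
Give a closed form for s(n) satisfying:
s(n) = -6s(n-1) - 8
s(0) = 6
First-order linear non-homogeneous.
Homogeneous solution: s_h(n) = A·(-6)^n.
Try constant particular solution s_p = K: K = -6K - 8 ⇒ K = - \frac{8}{7}.
General: s(n) = A·(-6)^n - \frac{8}{7}.
Apply s(0) = 6: A - \frac{8}{7} = 6 ⇒ A = \frac{50}{7}.
So s(n) = \frac{50 \left(-6\right)^{n}}{7} - \frac{8}{7}.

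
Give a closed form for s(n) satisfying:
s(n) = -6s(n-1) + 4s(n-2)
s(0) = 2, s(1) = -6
Characteristic equation: x² + 6x - 4 = 0.
Discriminant Δ = (-6)² + 4·(4) = 52.
Roots r₁,₂ = (-6 ± √52)/2, so r₁ = -3 + \sqrt{13}, r₂ = - \sqrt{13} - 3.
General solution: s(n) = A·r₁^n + B·r₂^n.
From the initial conditions, A + B = 2 and r₁A + r₂B = -6.
Since r₁ - r₂ = √52: A = (-6 - (2)r₂)/√52 = 1, and B = 2 - A = 1.
So s(n) = \left(1\right)\left(-3 + \sqrt{13}\right)^n + \left(1\right)\left(- \sqrt{13} - 3\right)^n.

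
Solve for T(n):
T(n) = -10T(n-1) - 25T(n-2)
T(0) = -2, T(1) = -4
Characteristic equation: x² + 10x + 25 = 0, which is (x - (-5))².
Repeated root r = -5.
General solution: T(n) = (A + Bn)·(-5)^n.
From T(0) = -2: A = -2.
From T(1) = -4: (A + B)·(-5) = -4 ⇒ B = \frac{14}{5}.
So T(n) = \left(\frac{14 n}{5} - 2\right) \cdot (-5)^n.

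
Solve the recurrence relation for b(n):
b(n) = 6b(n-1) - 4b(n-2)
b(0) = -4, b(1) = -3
Characteristic equation: x² - 6x + 4 = 0.
Discriminant Δ = (6)² + 4·(-4) = 20.
Roots r₁,₂ = (6 ± √20)/2, so r₁ = \sqrt{5} + 3, r₂ = 3 - \sqrt{5}.
General solution: b(n) = A·r₁^n + B·r₂^n.
From the initial conditions, A + B = -4 and r₁A + r₂B = -3.
Since r₁ - r₂ = √20: A = (-3 - (-4)r₂)/√20 = -2 + \frac{9 \sqrt{5}}{10}, and B = -4 - A = - \frac{9 \sqrt{5}}{10} - 2.
So b(n) = \left(-2 + \frac{9 \sqrt{5}}{10}\right)\left(\sqrt{5} + 3\right)^n + \left(- \frac{9 \sqrt{5}}{10} - 2\right)\left(3 - \sqrt{5}\right)^n.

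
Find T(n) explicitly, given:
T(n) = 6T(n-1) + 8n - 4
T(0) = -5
First-order linear with linear forcing.
Homogeneous solution: T_h(n) = A·(6)^n.
Try particular T_p(n) = pn + q. Substituting:
  pn + q = 6(p(n-1) + q) + 8n - 4.
Matching the n-coefficient: p = 6p + 8 ⇒ p = - \frac{8}{5}.
Matching constants: q = -6p + 6q - 4 ⇒ q = - \frac{28}{25}.
General: T(n) = A·(6)^n - \frac{8 n}{5} - \frac{28}{25}.
Apply T(0) = -5: A - \frac{28}{25} = -5 ⇒ A = - \frac{97}{25}.
So T(n) = - \frac{97 \cdot 6^{n}}{25} - \frac{8 n}{5} - \frac{28}{25}.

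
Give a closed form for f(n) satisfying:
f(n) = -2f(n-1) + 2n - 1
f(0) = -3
First-order linear with linear forcing.
Homogeneous solution: f_h(n) = A·(-2)^n.
Try particular f_p(n) = pn + q. Substituting:
  pn + q = -2(p(n-1) + q) + 2n - 1.
Matching the n-coefficient: p = -2p + 2 ⇒ p = \frac{2}{3}.
Matching constants: q = 2p - 2q - 1 ⇒ q = \frac{1}{9}.
General: f(n) = A·(-2)^n + \frac{2 n}{3} + \frac{1}{9}.
Apply f(0) = -3: A + \frac{1}{9} = -3 ⇒ A = - \frac{28}{9}.
So f(n) = - \frac{28 \left(-2\right)^{n}}{9} + \frac{2 n}{3} + \frac{1}{9}.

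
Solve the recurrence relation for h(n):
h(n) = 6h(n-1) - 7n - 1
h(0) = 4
First-order linear with linear forcing.
Homogeneous solution: h_h(n) = A·(6)^n.
Try particular h_p(n) = pn + q. Substituting:
  pn + q = 6(p(n-1) + q) - 7n - 1.
Matching the n-coefficient: p = 6p - 7 ⇒ p = \frac{7}{5}.
Matching constants: q = -6p + 6q - 1 ⇒ q = \frac{47}{25}.
General: h(n) = A·(6)^n + \frac{7 n}{5} + \frac{47}{25}.
Apply h(0) = 4: A + \frac{47}{25} = 4 ⇒ A = \frac{53}{25}.
So h(n) = \frac{53 \cdot 6^{n}}{25} + \frac{7 n}{5} + \frac{47}{25}.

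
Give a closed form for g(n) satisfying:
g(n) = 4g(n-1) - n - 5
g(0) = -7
First-order linear with linear forcing.
Homogeneous solution: g_h(n) = A·(4)^n.
Try particular g_p(n) = pn + q. Substituting:
  pn + q = 4(p(n-1) + q) - n - 5.
Matching the n-coefficient: p = 4p - 1 ⇒ p = \frac{1}{3}.
Matching constants: q = -4p + 4q - 5 ⇒ q = \frac{19}{9}.
General: g(n) = A·(4)^n + \frac{n}{3} + \frac{19}{9}.
Apply g(0) = -7: A + \frac{19}{9} = -7 ⇒ A = - \frac{82}{9}.
So g(n) = - \frac{82 \cdot 4^{n}}{9} + \frac{n}{3} + \frac{19}{9}.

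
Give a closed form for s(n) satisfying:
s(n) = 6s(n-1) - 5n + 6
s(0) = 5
First-order linear with linear forcing.
Homogeneous solution: s_h(n) = A·(6)^n.
Try particular s_p(n) = pn + q. Substituting:
  pn + q = 6(p(n-1) + q) - 5n + 6.
Matching the n-coefficient: p = 6p - 5 ⇒ p = 1.
Matching constants: q = -6p + 6q + 6 ⇒ q = 0.
General: s(n) = A·(6)^n + n + 0.
Apply s(0) = 5: A + 0 = 5 ⇒ A = 5.
So s(n) = 5 \cdot 6^{n} + n.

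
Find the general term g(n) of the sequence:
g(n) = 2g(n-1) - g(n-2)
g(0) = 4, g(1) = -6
Characteristic equation: x² - 2x + 1 = 0, which is (x - (1))².
Repeated root r = 1.
General solution: g(n) = (A + Bn)·(1)^n.
From g(0) = 4: A = 4.
From g(1) = -6: (A + B)·(1) = -6 ⇒ B = -10.
So g(n) = \left(4 - 10 n\right) \cdot (1)^n.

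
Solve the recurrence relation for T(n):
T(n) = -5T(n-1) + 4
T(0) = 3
First-order linear non-homogeneous.
Homogeneous solution: T_h(n) = A·(-5)^n.
Try constant particular solution T_p = K: K = -5K + 4 ⇒ K = \frac{2}{3}.
General: T(n) = A·(-5)^n + \frac{2}{3}.
Apply T(0) = 3: A + \frac{2}{3} = 3 ⇒ A = \frac{7}{3}.
So T(n) = \frac{7 \left(-5\right)^{n}}{3} + \frac{2}{3}.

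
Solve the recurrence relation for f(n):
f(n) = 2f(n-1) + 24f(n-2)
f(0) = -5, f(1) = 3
Characteristic equation: x² - 2x - 24 = 0, which factors as (x - (6))(x - (-4)) = 0.
Roots r₁ = 6, r₂ = -4 (distinct).
General solution: f(n) = A·(6)^n + B·(-4)^n.
From f(0) = -5: A + B = -5.
From f(1) = 3: 6A - 4B = 3.
Solving: A = - \frac{17}{10}, B = - \frac{33}{10}.
So f(n) = - \frac{33 \left(-4\right)^{n}}{10} - \frac{17 \cdot 6^{n}}{10}.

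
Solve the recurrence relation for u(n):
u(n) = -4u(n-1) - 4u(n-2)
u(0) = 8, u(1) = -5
Characteristic equation: x² + 4x + 4 = 0, which is (x - (-2))².
Repeated root r = -2.
General solution: u(n) = (A + Bn)·(-2)^n.
From u(0) = 8: A = 8.
From u(1) = -5: (A + B)·(-2) = -5 ⇒ B = - \frac{11}{2}.
So u(n) = \left(8 - \frac{11 n}{2}\right) \cdot (-2)^n.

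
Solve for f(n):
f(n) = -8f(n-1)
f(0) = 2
This is a homogeneous first-order recurrence with ratio -8.
By induction f(n) = f(0) · (-8)^n = 2 \left(-8\right)^{n}.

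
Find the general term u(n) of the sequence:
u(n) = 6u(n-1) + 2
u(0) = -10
First-order linear non-homogeneous.
Homogeneous solution: u_h(n) = A·(6)^n.
Try constant particular solution u_p = K: K = 6K + 2 ⇒ K = - \frac{2}{5}.
General: u(n) = A·(6)^n - \frac{2}{5}.
Apply u(0) = -10: A - \frac{2}{5} = -10 ⇒ A = - \frac{48}{5}.
So u(n) = - \frac{48 \cdot 6^{n}}{5} - \frac{2}{5}.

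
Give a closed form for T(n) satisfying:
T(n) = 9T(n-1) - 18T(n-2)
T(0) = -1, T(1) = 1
Characteristic equation: x² - 9x + 18 = 0, which factors as (x - (3))(x - (6)) = 0.
Roots r₁ = 3, r₂ = 6 (distinct).
General solution: T(n) = A·(3)^n + B·(6)^n.
From T(0) = -1: A + B = -1.
From T(1) = 1: 3A + 6B = 1.
Solving: A = - \frac{7}{3}, B = \frac{4}{3}.
So T(n) = - \frac{7 \cdot 3^{n}}{3} + \frac{4 \cdot 6^{n}}{3}.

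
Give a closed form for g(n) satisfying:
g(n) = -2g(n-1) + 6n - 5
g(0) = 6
First-order linear with linear forcing.
Homogeneous solution: g_h(n) = A·(-2)^n.
Try particular g_p(n) = pn + q. Substituting:
  pn + q = -2(p(n-1) + q) + 6n - 5.
Matching the n-coefficient: p = -2p + 6 ⇒ p = 2.
Matching constants: q = 2p - 2q - 5 ⇒ q = - \frac{1}{3}.
General: g(n) = A·(-2)^n + 2 n - \frac{1}{3}.
Apply g(0) = 6: A - \frac{1}{3} = 6 ⇒ A = \frac{19}{3}.
So g(n) = \frac{19 \left(-2\right)^{n}}{3} + 2 n - \frac{1}{3}.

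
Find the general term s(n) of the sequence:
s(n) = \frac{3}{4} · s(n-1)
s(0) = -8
Pure geometric recurrence with ratio \frac{3}{4}.
By induction s(n) = s(0) · (\frac{3}{4})^n = - 8 \left(\frac{3}{4}\right)^{n}.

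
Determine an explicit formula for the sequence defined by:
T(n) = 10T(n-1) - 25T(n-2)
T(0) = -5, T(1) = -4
Characteristic equation: x² - 10x + 25 = 0, which is (x - (5))².
Repeated root r = 5.
General solution: T(n) = (A + Bn)·(5)^n.
From T(0) = -5: A = -5.
From T(1) = -4: (A + B)·(5) = -4 ⇒ B = \frac{21}{5}.
So T(n) = \left(\frac{21 n}{5} - 5\right) \cdot (5)^n.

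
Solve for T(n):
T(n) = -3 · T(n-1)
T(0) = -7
Pure geometric recurrence with ratio -3.
By induction T(n) = T(0) · (-3)^n = - 7 \left(-3\right)^{n}.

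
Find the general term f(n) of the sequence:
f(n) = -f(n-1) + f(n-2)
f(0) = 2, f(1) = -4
Characteristic equation: x² + x - 1 = 0.
Discriminant Δ = (-1)² + 4·(1) = 5.
Roots r₁,₂ = (-1 ± √5)/2, so r₁ = - \frac{1}{2} + \frac{\sqrt{5}}{2}, r₂ = - \frac{\sqrt{5}}{2} - \frac{1}{2}.
General solution: f(n) = A·r₁^n + B·r₂^n.
From the initial conditions, A + B = 2 and r₁A + r₂B = -4.
Since r₁ - r₂ = √5: A = (-4 - (2)r₂)/√5 = 1 - \frac{3 \sqrt{5}}{5}, and B = 2 - A = 1 + \frac{3 \sqrt{5}}{5}.
So f(n) = \left(1 - \frac{3 \sqrt{5}}{5}\right)\left(- \frac{1}{2} + \frac{\sqrt{5}}{2}\right)^n + \left(1 + \frac{3 \sqrt{5}}{5}\right)\left(- \frac{\sqrt{5}}{2} - \frac{1}{2}\right)^n.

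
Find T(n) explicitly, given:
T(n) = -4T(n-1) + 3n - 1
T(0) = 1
First-order linear with linear forcing.
Homogeneous solution: T_h(n) = A·(-4)^n.
Try particular T_p(n) = pn + q. Substituting:
  pn + q = -4(p(n-1) + q) + 3n - 1.
Matching the n-coefficient: p = -4p + 3 ⇒ p = \frac{3}{5}.
Matching constants: q = 4p - 4q - 1 ⇒ q = \frac{7}{25}.
General: T(n) = A·(-4)^n + \frac{3 n}{5} + \frac{7}{25}.
Apply T(0) = 1: A + \frac{7}{25} = 1 ⇒ A = \frac{18}{25}.
So T(n) = \frac{18 \left(-4\right)^{n}}{25} + \frac{3 n}{5} + \frac{7}{25}.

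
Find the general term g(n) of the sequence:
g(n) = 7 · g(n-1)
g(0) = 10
Pure geometric recurrence with ratio 7.
By induction g(n) = g(0) · (7)^n = 10 \cdot 7^{n}.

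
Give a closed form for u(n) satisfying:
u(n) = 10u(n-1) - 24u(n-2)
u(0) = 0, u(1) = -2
Characteristic equation: x² - 10x + 24 = 0, which factors as (x - (6))(x - (4)) = 0.
Roots r₁ = 6, r₂ = 4 (distinct).
General solution: u(n) = A·(6)^n + B·(4)^n.
From u(0) = 0: A + B = 0.
From u(1) = -2: 6A + 4B = -2.
Solving: A = -1, B = 1.
So u(n) = 4^{n} - 6^{n}.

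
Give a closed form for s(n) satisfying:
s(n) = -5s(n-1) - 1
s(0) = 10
First-order linear non-homogeneous.
Homogeneous solution: s_h(n) = A·(-5)^n.
Try constant particular solution s_p = K: K = -5K - 1 ⇒ K = - \frac{1}{6}.
General: s(n) = A·(-5)^n - \frac{1}{6}.
Apply s(0) = 10: A - \frac{1}{6} = 10 ⇒ A = \frac{61}{6}.
So s(n) = \frac{61 \left(-5\right)^{n}}{6} - \frac{1}{6}.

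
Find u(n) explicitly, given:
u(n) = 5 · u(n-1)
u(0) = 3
Pure geometric recurrence with ratio 5.
By induction u(n) = u(0) · (5)^n = 3 \cdot 5^{n}.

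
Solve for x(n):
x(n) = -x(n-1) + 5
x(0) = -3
First-order linear non-homogeneous.
Homogeneous solution: x_h(n) = A·(-1)^n.
Try constant particular solution x_p = K: K = -K + 5 ⇒ K = \frac{5}{2}.
General: x(n) = A·(-1)^n + \frac{5}{2}.
Apply x(0) = -3: A + \frac{5}{2} = -3 ⇒ A = - \frac{11}{2}.
So x(n) = \frac{5}{2} - \frac{11 \left(-1\right)^{n}}{2}.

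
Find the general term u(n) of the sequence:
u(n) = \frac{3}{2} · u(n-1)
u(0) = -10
Pure geometric recurrence with ratio \frac{3}{2}.
By induction u(n) = u(0) · (\frac{3}{2})^n = - 10 \left(\frac{3}{2}\right)^{n}.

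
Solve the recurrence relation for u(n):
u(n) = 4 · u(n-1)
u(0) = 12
Pure geometric recurrence with ratio 4.
By induction u(n) = u(0) · (4)^n = 12 \cdot 4^{n}.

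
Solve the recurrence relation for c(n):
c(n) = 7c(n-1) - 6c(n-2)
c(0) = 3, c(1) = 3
Characteristic equation: x² - 7x + 6 = 0, which factors as (x - (1))(x - (6)) = 0.
Roots r₁ = 1, r₂ = 6 (distinct).
General solution: c(n) = A·(1)^n + B·(6)^n.
From c(0) = 3: A + B = 3.
From c(1) = 3: A + 6B = 3.
Solving: A = 3, B = 0.
So c(n) = 3.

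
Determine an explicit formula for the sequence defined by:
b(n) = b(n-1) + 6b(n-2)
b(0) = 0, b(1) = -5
Characteristic equation: x² - x - 6 = 0, which factors as (x - (-2))(x - (3)) = 0.
Roots r₁ = -2, r₂ = 3 (distinct).
General solution: b(n) = A·(-2)^n + B·(3)^n.
From b(0) = 0: A + B = 0.
From b(1) = -5: -2A + 3B = -5.
Solving: A = 1, B = -1.
So b(n) = \left(-2\right)^{n} - 3^{n}.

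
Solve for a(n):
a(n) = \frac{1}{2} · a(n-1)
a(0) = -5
Pure geometric recurrence with ratio \frac{1}{2}.
By induction a(n) = a(0) · (\frac{1}{2})^n = - 5 \cdot 2^{- n}.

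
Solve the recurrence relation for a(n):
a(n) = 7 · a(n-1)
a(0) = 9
Pure geometric recurrence with ratio 7.
By induction a(n) = a(0) · (7)^n = 9 \cdot 7^{n}.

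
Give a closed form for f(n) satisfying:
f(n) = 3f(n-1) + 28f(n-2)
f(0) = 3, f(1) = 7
Characteristic equation: x² - 3x - 28 = 0, which factors as (x - (7))(x - (-4)) = 0.
Roots r₁ = 7, r₂ = -4 (distinct).
General solution: f(n) = A·(7)^n + B·(-4)^n.
From f(0) = 3: A + B = 3.
From f(1) = 7: 7A - 4B = 7.
Solving: A = \frac{19}{11}, B = \frac{14}{11}.
So f(n) = \frac{14 \left(-4\right)^{n}}{11} + \frac{19 \cdot 7^{n}}{11}.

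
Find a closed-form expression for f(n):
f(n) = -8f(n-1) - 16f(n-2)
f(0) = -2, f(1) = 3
Characteristic equation: x² + 8x + 16 = 0, which is (x - (-4))².
Repeated root r = -4.
General solution: f(n) = (A + Bn)·(-4)^n.
From f(0) = -2: A = -2.
From f(1) = 3: (A + B)·(-4) = 3 ⇒ B = \frac{5}{4}.
So f(n) = \left(\frac{5 n}{4} - 2\right) \cdot (-4)^n.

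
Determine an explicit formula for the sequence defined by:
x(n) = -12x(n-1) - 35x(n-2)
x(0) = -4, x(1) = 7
Characteristic equation: x² + 12x + 35 = 0, which factors as (x - (-5))(x - (-7)) = 0.
Roots r₁ = -5, r₂ = -7 (distinct).
General solution: x(n) = A·(-5)^n + B·(-7)^n.
From x(0) = -4: A + B = -4.
From x(1) = 7: -5A - 7B = 7.
Solving: A = - \frac{21}{2}, B = \frac{13}{2}.
So x(n) = - \frac{21 \left(-5\right)^{n}}{2} + \frac{13 \left(-7\right)^{n}}{2}.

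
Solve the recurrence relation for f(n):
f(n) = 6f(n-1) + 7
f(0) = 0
First-order linear non-homogeneous.
Homogeneous solution: f_h(n) = A·(6)^n.
Try constant particular solution f_p = K: K = 6K + 7 ⇒ K = - \frac{7}{5}.
General: f(n) = A·(6)^n - \frac{7}{5}.
Apply f(0) = 0: A - \frac{7}{5} = 0 ⇒ A = \frac{7}{5}.
So f(n) = \frac{7 \cdot 6^{n}}{5} - \frac{7}{5}.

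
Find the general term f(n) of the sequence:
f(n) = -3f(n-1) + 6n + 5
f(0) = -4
First-order linear with linear forcing.
Homogeneous solution: f_h(n) = A·(-3)^n.
Try particular f_p(n) = pn + q. Substituting:
  pn + q = -3(p(n-1) + q) + 6n + 5.
Matching the n-coefficient: p = -3p + 6 ⇒ p = \frac{3}{2}.
Matching constants: q = 3p - 3q + 5 ⇒ q = \frac{19}{8}.
General: f(n) = A·(-3)^n + \frac{3 n}{2} + \frac{19}{8}.
Apply f(0) = -4: A + \frac{19}{8} = -4 ⇒ A = - \frac{51}{8}.
So f(n) = - \frac{51 \left(-3\right)^{n}}{8} + \frac{3 n}{2} + \frac{19}{8}.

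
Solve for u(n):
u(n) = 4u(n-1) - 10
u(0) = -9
First-order linear non-homogeneous.
Homogeneous solution: u_h(n) = A·(4)^n.
Try constant particular solution u_p = K: K = 4K - 10 ⇒ K = \frac{10}{3}.
General: u(n) = A·(4)^n + \frac{10}{3}.
Apply u(0) = -9: A + \frac{10}{3} = -9 ⇒ A = - \frac{37}{3}.
So u(n) = \frac{10}{3} - \frac{37 \cdot 4^{n}}{3}.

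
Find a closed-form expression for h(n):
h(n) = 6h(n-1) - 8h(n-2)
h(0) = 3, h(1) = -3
Characteristic equation: x² - 6x + 8 = 0, which factors as (x - (4))(x - (2)) = 0.
Roots r₁ = 4, r₂ = 2 (distinct).
General solution: h(n) = A·(4)^n + B·(2)^n.
From h(0) = 3: A + B = 3.
From h(1) = -3: 4A + 2B = -3.
Solving: A = - \frac{9}{2}, B = \frac{15}{2}.
So h(n) = \frac{15 \cdot 2^{n}}{2} - \frac{9 \cdot 4^{n}}{2}.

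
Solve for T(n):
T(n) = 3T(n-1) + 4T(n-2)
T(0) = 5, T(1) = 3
Characteristic equation: x² - 3x - 4 = 0, which factors as (x - (4))(x - (-1)) = 0.
Roots r₁ = 4, r₂ = -1 (distinct).
General solution: T(n) = A·(4)^n + B·(-1)^n.
From T(0) = 5: A + B = 5.
From T(1) = 3: 4A - B = 3.
Solving: A = \frac{8}{5}, B = \frac{17}{5}.
So T(n) = \frac{17 \left(-1\right)^{n}}{5} + \frac{8 \cdot 4^{n}}{5}.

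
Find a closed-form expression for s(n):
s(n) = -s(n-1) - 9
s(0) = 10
First-order linear non-homogeneous.
Homogeneous solution: s_h(n) = A·(-1)^n.
Try constant particular solution s_p = K: K = -K - 9 ⇒ K = - \frac{9}{2}.
General: s(n) = A·(-1)^n - \frac{9}{2}.
Apply s(0) = 10: A - \frac{9}{2} = 10 ⇒ A = \frac{29}{2}.
So s(n) = \frac{29 \left(-1\right)^{n}}{2} - \frac{9}{2}.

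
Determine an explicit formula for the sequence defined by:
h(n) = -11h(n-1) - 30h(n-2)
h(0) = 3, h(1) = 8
Characteristic equation: x² + 11x + 30 = 0, which factors as (x - (-5))(x - (-6)) = 0.
Roots r₁ = -5, r₂ = -6 (distinct).
General solution: h(n) = A·(-5)^n + B·(-6)^n.
From h(0) = 3: A + B = 3.
From h(1) = 8: -5A - 6B = 8.
Solving: A = 26, B = -23.
So h(n) = 26 \left(-5\right)^{n} - 23 \left(-6\right)^{n}.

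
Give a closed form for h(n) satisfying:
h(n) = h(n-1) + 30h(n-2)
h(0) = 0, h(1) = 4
Characteristic equation: x² - x - 30 = 0, which factors as (x - (6))(x - (-5)) = 0.
Roots r₁ = 6, r₂ = -5 (distinct).
General solution: h(n) = A·(6)^n + B·(-5)^n.
From h(0) = 0: A + B = 0.
From h(1) = 4: 6A - 5B = 4.
Solving: A = \frac{4}{11}, B = - \frac{4}{11}.
So h(n) = - \frac{4 \left(-5\right)^{n}}{11} + \frac{4 \cdot 6^{n}}{11}.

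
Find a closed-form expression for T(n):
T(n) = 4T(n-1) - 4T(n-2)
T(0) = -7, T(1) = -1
Characteristic equation: x² - 4x + 4 = 0, which is (x - (2))².
Repeated root r = 2.
General solution: T(n) = (A + Bn)·(2)^n.
From T(0) = -7: A = -7.
From T(1) = -1: (A + B)·(2) = -1 ⇒ B = \frac{13}{2}.
So T(n) = \left(\frac{13 n}{2} - 7\right) \cdot (2)^n.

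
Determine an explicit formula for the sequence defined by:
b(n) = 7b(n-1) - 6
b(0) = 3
First-order linear non-homogeneous.
Homogeneous solution: b_h(n) = A·(7)^n.
Try constant particular solution b_p = K: K = 7K - 6 ⇒ K = 1.
General: b(n) = A·(7)^n + 1.
Apply b(0) = 3: A + 1 = 3 ⇒ A = 2.
So b(n) = 2 \cdot 7^{n} + 1.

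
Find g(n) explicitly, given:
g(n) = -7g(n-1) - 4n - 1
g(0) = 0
First-order linear with linear forcing.
Homogeneous solution: g_h(n) = A·(-7)^n.
Try particular g_p(n) = pn + q. Substituting:
  pn + q = -7(p(n-1) + q) - 4n - 1.
Matching the n-coefficient: p = -7p - 4 ⇒ p = - \frac{1}{2}.
Matching constants: q = 7p - 7q - 1 ⇒ q = - \frac{9}{16}.
General: g(n) = A·(-7)^n - \frac{n}{2} - \frac{9}{16}.
Apply g(0) = 0: A - \frac{9}{16} = 0 ⇒ A = \frac{9}{16}.
So g(n) = \frac{9 \left(-7\right)^{n}}{16} - \frac{n}{2} - \frac{9}{16}.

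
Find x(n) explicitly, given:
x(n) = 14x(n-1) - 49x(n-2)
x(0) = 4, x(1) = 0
Characteristic equation: x² - 14x + 49 = 0, which is (x - (7))².
Repeated root r = 7.
General solution: x(n) = (A + Bn)·(7)^n.
From x(0) = 4: A = 4.
From x(1) = 0: (A + B)·(7) = 0 ⇒ B = -4.
So x(n) = \left(4 - 4 n\right) \cdot (7)^n.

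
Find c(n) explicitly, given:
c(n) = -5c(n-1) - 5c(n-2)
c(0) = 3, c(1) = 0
Characteristic equation: x² + 5x + 5 = 0.
Discriminant Δ = (-5)² + 4·(-5) = 5.
Roots r₁,₂ = (-5 ± √5)/2, so r₁ = - \frac{5}{2} + \frac{\sqrt{5}}{2}, r₂ = - \frac{5}{2} - \frac{\sqrt{5}}{2}.
General solution: c(n) = A·r₁^n + B·r₂^n.
From the initial conditions, A + B = 3 and r₁A + r₂B = 0.
Since r₁ - r₂ = √5: A = (0 - (3)r₂)/√5 = \frac{3}{2} + \frac{3 \sqrt{5}}{2}, and B = 3 - A = \frac{3}{2} - \frac{3 \sqrt{5}}{2}.
So c(n) = \left(\frac{3}{2} + \frac{3 \sqrt{5}}{2}\right)\left(- \frac{5}{2} + \frac{\sqrt{5}}{2}\right)^n + \left(\frac{3}{2} - \frac{3 \sqrt{5}}{2}\right)\left(- \frac{5}{2} - \frac{\sqrt{5}}{2}\right)^n.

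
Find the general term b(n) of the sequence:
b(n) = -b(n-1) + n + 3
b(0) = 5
First-order linear with linear forcing.
Homogeneous solution: b_h(n) = A·(-1)^n.
Try particular b_p(n) = pn + q. Substituting:
  pn + q = -(p(n-1) + q) + n + 3.
Matching the n-coefficient: p = -p + 1 ⇒ p = \frac{1}{2}.
Matching constants: q = p - q + 3 ⇒ q = \frac{7}{4}.
General: b(n) = A·(-1)^n + \frac{n}{2} + \frac{7}{4}.
Apply b(0) = 5: A + \frac{7}{4} = 5 ⇒ A = \frac{13}{4}.
So b(n) = \frac{13 \left(-1\right)^{n}}{4} + \frac{n}{2} + \frac{7}{4}.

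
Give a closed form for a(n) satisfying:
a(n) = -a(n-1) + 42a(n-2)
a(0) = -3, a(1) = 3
Characteristic equation: x² + x - 42 = 0, which factors as (x - (-7))(x - (6)) = 0.
Roots r₁ = -7, r₂ = 6 (distinct).
General solution: a(n) = A·(-7)^n + B·(6)^n.
From a(0) = -3: A + B = -3.
From a(1) = 3: -7A + 6B = 3.
Solving: A = - \frac{21}{13}, B = - \frac{18}{13}.
So a(n) = - \frac{21 \left(-7\right)^{n}}{13} - \frac{18 \cdot 6^{n}}{13}.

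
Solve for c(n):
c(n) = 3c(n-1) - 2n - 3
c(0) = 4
First-order linear with linear forcing.
Homogeneous solution: c_h(n) = A·(3)^n.
Try particular c_p(n) = pn + q. Substituting:
  pn + q = 3(p(n-1) + q) - 2n - 3.
Matching the n-coefficient: p = 3p - 2 ⇒ p = 1.
Matching constants: q = -3p + 3q - 3 ⇒ q = 3.
General: c(n) = A·(3)^n + n + 3.
Apply c(0) = 4: A + 3 = 4 ⇒ A = 1.
So c(n) = 3^{n} + n + 3.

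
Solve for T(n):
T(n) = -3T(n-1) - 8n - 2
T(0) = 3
First-order linear with linear forcing.
Homogeneous solution: T_h(n) = A·(-3)^n.
Try particular T_p(n) = pn + q. Substituting:
  pn + q = -3(p(n-1) + q) - 8n - 2.
Matching the n-coefficient: p = -3p - 8 ⇒ p = -2.
Matching constants: q = 3p - 3q - 2 ⇒ q = -2.
General: T(n) = A·(-3)^n - 2 n - 2.
Apply T(0) = 3: A - 2 = 3 ⇒ A = 5.
So T(n) = 5 \left(-3\right)^{n} - 2 n - 2.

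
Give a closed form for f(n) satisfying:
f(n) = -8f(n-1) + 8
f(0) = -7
First-order linear non-homogeneous.
Homogeneous solution: f_h(n) = A·(-8)^n.
Try constant particular solution f_p = K: K = -8K + 8 ⇒ K = \frac{8}{9}.
General: f(n) = A·(-8)^n + \frac{8}{9}.
Apply f(0) = -7: A + \frac{8}{9} = -7 ⇒ A = - \frac{71}{9}.
So f(n) = \frac{8}{9} - \frac{71 \left(-8\right)^{n}}{9}.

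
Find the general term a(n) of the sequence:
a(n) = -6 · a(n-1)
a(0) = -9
Pure geometric recurrence with ratio -6.
By induction a(n) = a(0) · (-6)^n = - 9 \left(-6\right)^{n}.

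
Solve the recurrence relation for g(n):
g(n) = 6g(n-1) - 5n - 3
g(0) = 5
First-order linear with linear forcing.
Homogeneous solution: g_h(n) = A·(6)^n.
Try particular g_p(n) = pn + q. Substituting:
  pn + q = 6(p(n-1) + q) - 5n - 3.
Matching the n-coefficient: p = 6p - 5 ⇒ p = 1.
Matching constants: q = -6p + 6q - 3 ⇒ q = \frac{9}{5}.
General: g(n) = A·(6)^n + n + \frac{9}{5}.
Apply g(0) = 5: A + \frac{9}{5} = 5 ⇒ A = \frac{16}{5}.
So g(n) = \frac{16 \cdot 6^{n}}{5} + n + \frac{9}{5}.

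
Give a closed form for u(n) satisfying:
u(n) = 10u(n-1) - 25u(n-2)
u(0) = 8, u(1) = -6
Characteristic equation: x² - 10x + 25 = 0, which is (x - (5))².
Repeated root r = 5.
General solution: u(n) = (A + Bn)·(5)^n.
From u(0) = 8: A = 8.
From u(1) = -6: (A + B)·(5) = -6 ⇒ B = - \frac{46}{5}.
So u(n) = \left(8 - \frac{46 n}{5}\right) \cdot (5)^n.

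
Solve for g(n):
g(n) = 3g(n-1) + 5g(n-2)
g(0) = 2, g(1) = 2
Characteristic equation: x² - 3x - 5 = 0.
Discriminant Δ = (3)² + 4·(5) = 29.
Roots r₁,₂ = (3 ± √29)/2, so r₁ = \frac{3}{2} + \frac{\sqrt{29}}{2}, r₂ = \frac{3}{2} - \frac{\sqrt{29}}{2}.
General solution: g(n) = A·r₁^n + B·r₂^n.
From the initial conditions, A + B = 2 and r₁A + r₂B = 2.
Since r₁ - r₂ = √29: A = (2 - (2)r₂)/√29 = 1 - \frac{\sqrt{29}}{29}, and B = 2 - A = \frac{\sqrt{29}}{29} + 1.
So g(n) = \left(1 - \frac{\sqrt{29}}{29}\right)\left(\frac{3}{2} + \frac{\sqrt{29}}{2}\right)^n + \left(\frac{\sqrt{29}}{29} + 1\right)\left(\frac{3}{2} - \frac{\sqrt{29}}{2}\right)^n.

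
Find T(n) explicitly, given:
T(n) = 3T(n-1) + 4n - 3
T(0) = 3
First-order linear with linear forcing.
Homogeneous solution: T_h(n) = A·(3)^n.
Try particular T_p(n) = pn + q. Substituting:
  pn + q = 3(p(n-1) + q) + 4n - 3.
Matching the n-coefficient: p = 3p + 4 ⇒ p = -2.
Matching constants: q = -3p + 3q - 3 ⇒ q = - \frac{3}{2}.
General: T(n) = A·(3)^n - 2 n - \frac{3}{2}.
Apply T(0) = 3: A - \frac{3}{2} = 3 ⇒ A = \frac{9}{2}.
So T(n) = \frac{9 \cdot 3^{n}}{2} - 2 n - \frac{3}{2}.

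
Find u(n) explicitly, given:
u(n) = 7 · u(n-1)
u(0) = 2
Pure geometric recurrence with ratio 7.
By induction u(n) = u(0) · (7)^n = 2 \cdot 7^{n}.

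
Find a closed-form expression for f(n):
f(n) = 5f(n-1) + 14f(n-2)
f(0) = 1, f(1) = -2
Characteristic equation: x² - 5x - 14 = 0, which factors as (x - (-2))(x - (7)) = 0.
Roots r₁ = -2, r₂ = 7 (distinct).
General solution: f(n) = A·(-2)^n + B·(7)^n.
From f(0) = 1: A + B = 1.
From f(1) = -2: -2A + 7B = -2.
Solving: A = 1, B = 0.
So f(n) = \left(-2\right)^{n}.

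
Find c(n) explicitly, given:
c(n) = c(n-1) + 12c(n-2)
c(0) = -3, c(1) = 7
Characteristic equation: x² - x - 12 = 0, which factors as (x - (-3))(x - (4)) = 0.
Roots r₁ = -3, r₂ = 4 (distinct).
General solution: c(n) = A·(-3)^n + B·(4)^n.
From c(0) = -3: A + B = -3.
From c(1) = 7: -3A + 4B = 7.
Solving: A = - \frac{19}{7}, B = - \frac{2}{7}.
So c(n) = - \frac{19 \left(-3\right)^{n}}{7} - \frac{2 \cdot 4^{n}}{7}.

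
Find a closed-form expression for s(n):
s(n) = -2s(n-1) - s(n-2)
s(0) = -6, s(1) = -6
Characteristic equation: x² + 2x + 1 = 0, which is (x - (-1))².
Repeated root r = -1.
General solution: s(n) = (A + Bn)·(-1)^n.
From s(0) = -6: A = -6.
From s(1) = -6: (A + B)·(-1) = -6 ⇒ B = 12.
So s(n) = \left(12 n - 6\right) \cdot (-1)^n.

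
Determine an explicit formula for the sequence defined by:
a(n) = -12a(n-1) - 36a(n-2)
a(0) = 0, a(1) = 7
Characteristic equation: x² + 12x + 36 = 0, which is (x - (-6))².
Repeated root r = -6.
General solution: a(n) = (A + Bn)·(-6)^n.
From a(0) = 0: A = 0.
From a(1) = 7: (A + B)·(-6) = 7 ⇒ B = - \frac{7}{6}.
So a(n) = \left(- \frac{7 n}{6}\right) \cdot (-6)^n.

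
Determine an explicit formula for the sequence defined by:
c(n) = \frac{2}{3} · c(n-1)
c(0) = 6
Pure geometric recurrence with ratio \frac{2}{3}.
By induction c(n) = c(0) · (\frac{2}{3})^n = 6 \left(\frac{2}{3}\right)^{n}.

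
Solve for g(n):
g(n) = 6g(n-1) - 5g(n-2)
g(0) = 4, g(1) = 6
Characteristic equation: x² - 6x + 5 = 0, which factors as (x - (1))(x - (5)) = 0.
Roots r₁ = 1, r₂ = 5 (distinct).
General solution: g(n) = A·(1)^n + B·(5)^n.
From g(0) = 4: A + B = 4.
From g(1) = 6: A + 5B = 6.
Solving: A = \frac{7}{2}, B = \frac{1}{2}.
So g(n) = \frac{5^{n}}{2} + \frac{7}{2}.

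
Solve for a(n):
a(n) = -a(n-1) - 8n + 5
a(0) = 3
First-order linear with linear forcing.
Homogeneous solution: a_h(n) = A·(-1)^n.
Try particular a_p(n) = pn + q. Substituting:
  pn + q = -(p(n-1) + q) - 8n + 5.
Matching the n-coefficient: p = -p - 8 ⇒ p = -4.
Matching constants: q = p - q + 5 ⇒ q = \frac{1}{2}.
General: a(n) = A·(-1)^n - 4 n + \frac{1}{2}.
Apply a(0) = 3: A + \frac{1}{2} = 3 ⇒ A = \frac{5}{2}.
So a(n) = \frac{5 \left(-1\right)^{n}}{2} - 4 n + \frac{1}{2}.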